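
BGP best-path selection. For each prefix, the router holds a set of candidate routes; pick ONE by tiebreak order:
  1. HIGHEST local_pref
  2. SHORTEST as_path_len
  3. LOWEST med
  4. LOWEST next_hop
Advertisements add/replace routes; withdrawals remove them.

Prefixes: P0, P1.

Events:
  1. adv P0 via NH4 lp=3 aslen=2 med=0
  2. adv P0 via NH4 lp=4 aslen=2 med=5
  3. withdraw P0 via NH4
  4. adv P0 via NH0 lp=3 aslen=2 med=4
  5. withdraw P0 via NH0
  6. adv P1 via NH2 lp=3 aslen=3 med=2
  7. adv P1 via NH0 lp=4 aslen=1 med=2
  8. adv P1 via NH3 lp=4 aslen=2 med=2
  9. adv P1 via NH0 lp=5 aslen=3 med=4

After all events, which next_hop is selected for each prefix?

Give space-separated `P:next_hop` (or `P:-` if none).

Op 1: best P0=NH4 P1=-
Op 2: best P0=NH4 P1=-
Op 3: best P0=- P1=-
Op 4: best P0=NH0 P1=-
Op 5: best P0=- P1=-
Op 6: best P0=- P1=NH2
Op 7: best P0=- P1=NH0
Op 8: best P0=- P1=NH0
Op 9: best P0=- P1=NH0

Answer: P0:- P1:NH0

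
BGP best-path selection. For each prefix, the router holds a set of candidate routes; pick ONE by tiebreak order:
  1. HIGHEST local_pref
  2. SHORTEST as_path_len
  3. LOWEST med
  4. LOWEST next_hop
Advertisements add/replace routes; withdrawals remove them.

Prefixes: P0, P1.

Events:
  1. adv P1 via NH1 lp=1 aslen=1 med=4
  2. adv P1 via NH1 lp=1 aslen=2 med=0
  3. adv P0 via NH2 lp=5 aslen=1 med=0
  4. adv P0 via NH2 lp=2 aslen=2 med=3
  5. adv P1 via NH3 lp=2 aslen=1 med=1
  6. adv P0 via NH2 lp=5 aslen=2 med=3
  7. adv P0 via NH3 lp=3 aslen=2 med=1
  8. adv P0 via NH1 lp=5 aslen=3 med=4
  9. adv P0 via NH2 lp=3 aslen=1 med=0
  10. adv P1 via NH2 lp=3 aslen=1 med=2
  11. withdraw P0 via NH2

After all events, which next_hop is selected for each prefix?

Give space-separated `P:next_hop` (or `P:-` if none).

Answer: P0:NH1 P1:NH2

Derivation:
Op 1: best P0=- P1=NH1
Op 2: best P0=- P1=NH1
Op 3: best P0=NH2 P1=NH1
Op 4: best P0=NH2 P1=NH1
Op 5: best P0=NH2 P1=NH3
Op 6: best P0=NH2 P1=NH3
Op 7: best P0=NH2 P1=NH3
Op 8: best P0=NH2 P1=NH3
Op 9: best P0=NH1 P1=NH3
Op 10: best P0=NH1 P1=NH2
Op 11: best P0=NH1 P1=NH2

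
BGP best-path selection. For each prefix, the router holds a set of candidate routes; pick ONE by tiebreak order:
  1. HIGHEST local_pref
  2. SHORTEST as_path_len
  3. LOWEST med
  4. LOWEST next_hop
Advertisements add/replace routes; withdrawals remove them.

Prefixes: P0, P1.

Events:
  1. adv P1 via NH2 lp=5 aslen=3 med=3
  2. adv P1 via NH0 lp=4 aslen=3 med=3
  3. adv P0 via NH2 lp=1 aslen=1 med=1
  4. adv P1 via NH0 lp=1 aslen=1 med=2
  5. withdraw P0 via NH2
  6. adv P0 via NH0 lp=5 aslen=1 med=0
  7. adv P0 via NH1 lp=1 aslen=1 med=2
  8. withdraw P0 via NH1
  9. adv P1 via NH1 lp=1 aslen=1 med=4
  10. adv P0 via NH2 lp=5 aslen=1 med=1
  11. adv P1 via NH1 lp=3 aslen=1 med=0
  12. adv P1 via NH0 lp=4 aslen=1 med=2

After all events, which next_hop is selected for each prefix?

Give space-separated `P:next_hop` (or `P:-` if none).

Answer: P0:NH0 P1:NH2

Derivation:
Op 1: best P0=- P1=NH2
Op 2: best P0=- P1=NH2
Op 3: best P0=NH2 P1=NH2
Op 4: best P0=NH2 P1=NH2
Op 5: best P0=- P1=NH2
Op 6: best P0=NH0 P1=NH2
Op 7: best P0=NH0 P1=NH2
Op 8: best P0=NH0 P1=NH2
Op 9: best P0=NH0 P1=NH2
Op 10: best P0=NH0 P1=NH2
Op 11: best P0=NH0 P1=NH2
Op 12: best P0=NH0 P1=NH2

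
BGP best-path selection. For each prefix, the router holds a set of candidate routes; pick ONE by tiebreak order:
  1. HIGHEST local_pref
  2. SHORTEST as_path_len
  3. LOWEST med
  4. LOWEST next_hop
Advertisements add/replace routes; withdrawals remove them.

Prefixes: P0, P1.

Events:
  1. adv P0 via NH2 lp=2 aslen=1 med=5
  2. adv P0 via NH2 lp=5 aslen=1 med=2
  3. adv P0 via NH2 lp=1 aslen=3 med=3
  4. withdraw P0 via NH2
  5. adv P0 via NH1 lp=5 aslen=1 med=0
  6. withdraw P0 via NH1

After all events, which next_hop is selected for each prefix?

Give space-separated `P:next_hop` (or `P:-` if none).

Answer: P0:- P1:-

Derivation:
Op 1: best P0=NH2 P1=-
Op 2: best P0=NH2 P1=-
Op 3: best P0=NH2 P1=-
Op 4: best P0=- P1=-
Op 5: best P0=NH1 P1=-
Op 6: best P0=- P1=-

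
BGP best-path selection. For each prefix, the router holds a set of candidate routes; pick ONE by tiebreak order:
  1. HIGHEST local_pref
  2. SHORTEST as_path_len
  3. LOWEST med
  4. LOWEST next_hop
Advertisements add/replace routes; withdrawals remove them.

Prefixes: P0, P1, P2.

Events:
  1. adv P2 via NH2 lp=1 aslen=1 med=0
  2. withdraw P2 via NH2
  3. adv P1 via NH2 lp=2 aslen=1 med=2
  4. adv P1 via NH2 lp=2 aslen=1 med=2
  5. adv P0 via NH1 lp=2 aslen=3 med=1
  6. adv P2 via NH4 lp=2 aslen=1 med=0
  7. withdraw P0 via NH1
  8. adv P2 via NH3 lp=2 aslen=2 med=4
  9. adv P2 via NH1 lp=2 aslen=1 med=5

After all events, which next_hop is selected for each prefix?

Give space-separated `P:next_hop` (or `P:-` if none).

Answer: P0:- P1:NH2 P2:NH4

Derivation:
Op 1: best P0=- P1=- P2=NH2
Op 2: best P0=- P1=- P2=-
Op 3: best P0=- P1=NH2 P2=-
Op 4: best P0=- P1=NH2 P2=-
Op 5: best P0=NH1 P1=NH2 P2=-
Op 6: best P0=NH1 P1=NH2 P2=NH4
Op 7: best P0=- P1=NH2 P2=NH4
Op 8: best P0=- P1=NH2 P2=NH4
Op 9: best P0=- P1=NH2 P2=NH4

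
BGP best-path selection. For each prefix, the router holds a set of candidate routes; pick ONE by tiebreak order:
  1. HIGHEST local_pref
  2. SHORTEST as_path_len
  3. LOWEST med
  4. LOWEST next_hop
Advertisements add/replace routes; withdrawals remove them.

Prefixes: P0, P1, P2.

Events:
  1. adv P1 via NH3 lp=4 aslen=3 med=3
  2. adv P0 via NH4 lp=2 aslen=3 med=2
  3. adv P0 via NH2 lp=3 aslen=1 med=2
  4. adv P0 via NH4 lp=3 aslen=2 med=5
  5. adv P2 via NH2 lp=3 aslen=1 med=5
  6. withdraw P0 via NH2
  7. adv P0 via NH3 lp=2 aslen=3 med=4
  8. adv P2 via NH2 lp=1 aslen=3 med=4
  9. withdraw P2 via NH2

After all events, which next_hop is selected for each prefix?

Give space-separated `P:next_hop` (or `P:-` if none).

Answer: P0:NH4 P1:NH3 P2:-

Derivation:
Op 1: best P0=- P1=NH3 P2=-
Op 2: best P0=NH4 P1=NH3 P2=-
Op 3: best P0=NH2 P1=NH3 P2=-
Op 4: best P0=NH2 P1=NH3 P2=-
Op 5: best P0=NH2 P1=NH3 P2=NH2
Op 6: best P0=NH4 P1=NH3 P2=NH2
Op 7: best P0=NH4 P1=NH3 P2=NH2
Op 8: best P0=NH4 P1=NH3 P2=NH2
Op 9: best P0=NH4 P1=NH3 P2=-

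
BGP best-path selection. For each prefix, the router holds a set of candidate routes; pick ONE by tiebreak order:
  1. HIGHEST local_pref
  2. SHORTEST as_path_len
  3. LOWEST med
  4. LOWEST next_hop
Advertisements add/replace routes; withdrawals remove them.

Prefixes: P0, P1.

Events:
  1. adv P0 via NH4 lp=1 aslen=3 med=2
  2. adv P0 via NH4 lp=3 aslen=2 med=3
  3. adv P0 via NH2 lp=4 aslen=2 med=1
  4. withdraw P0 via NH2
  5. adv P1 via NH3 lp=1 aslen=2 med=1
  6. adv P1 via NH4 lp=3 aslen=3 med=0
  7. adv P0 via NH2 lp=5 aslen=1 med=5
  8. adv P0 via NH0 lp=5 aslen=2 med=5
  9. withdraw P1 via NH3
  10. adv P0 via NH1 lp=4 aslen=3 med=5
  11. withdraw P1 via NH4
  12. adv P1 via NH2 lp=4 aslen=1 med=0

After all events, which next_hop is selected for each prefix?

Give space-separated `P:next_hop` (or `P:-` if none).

Answer: P0:NH2 P1:NH2

Derivation:
Op 1: best P0=NH4 P1=-
Op 2: best P0=NH4 P1=-
Op 3: best P0=NH2 P1=-
Op 4: best P0=NH4 P1=-
Op 5: best P0=NH4 P1=NH3
Op 6: best P0=NH4 P1=NH4
Op 7: best P0=NH2 P1=NH4
Op 8: best P0=NH2 P1=NH4
Op 9: best P0=NH2 P1=NH4
Op 10: best P0=NH2 P1=NH4
Op 11: best P0=NH2 P1=-
Op 12: best P0=NH2 P1=NH2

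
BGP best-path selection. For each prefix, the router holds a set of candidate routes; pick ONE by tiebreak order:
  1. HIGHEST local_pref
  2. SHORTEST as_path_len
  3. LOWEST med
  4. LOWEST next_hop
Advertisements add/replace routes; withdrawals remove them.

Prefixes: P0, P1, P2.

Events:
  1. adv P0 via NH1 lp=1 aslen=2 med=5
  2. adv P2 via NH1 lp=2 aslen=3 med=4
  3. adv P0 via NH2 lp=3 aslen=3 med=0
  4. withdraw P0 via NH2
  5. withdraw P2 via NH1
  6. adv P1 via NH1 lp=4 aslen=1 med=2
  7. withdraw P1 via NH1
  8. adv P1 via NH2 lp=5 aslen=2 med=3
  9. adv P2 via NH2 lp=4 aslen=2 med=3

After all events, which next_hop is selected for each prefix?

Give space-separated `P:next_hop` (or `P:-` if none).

Answer: P0:NH1 P1:NH2 P2:NH2

Derivation:
Op 1: best P0=NH1 P1=- P2=-
Op 2: best P0=NH1 P1=- P2=NH1
Op 3: best P0=NH2 P1=- P2=NH1
Op 4: best P0=NH1 P1=- P2=NH1
Op 5: best P0=NH1 P1=- P2=-
Op 6: best P0=NH1 P1=NH1 P2=-
Op 7: best P0=NH1 P1=- P2=-
Op 8: best P0=NH1 P1=NH2 P2=-
Op 9: best P0=NH1 P1=NH2 P2=NH2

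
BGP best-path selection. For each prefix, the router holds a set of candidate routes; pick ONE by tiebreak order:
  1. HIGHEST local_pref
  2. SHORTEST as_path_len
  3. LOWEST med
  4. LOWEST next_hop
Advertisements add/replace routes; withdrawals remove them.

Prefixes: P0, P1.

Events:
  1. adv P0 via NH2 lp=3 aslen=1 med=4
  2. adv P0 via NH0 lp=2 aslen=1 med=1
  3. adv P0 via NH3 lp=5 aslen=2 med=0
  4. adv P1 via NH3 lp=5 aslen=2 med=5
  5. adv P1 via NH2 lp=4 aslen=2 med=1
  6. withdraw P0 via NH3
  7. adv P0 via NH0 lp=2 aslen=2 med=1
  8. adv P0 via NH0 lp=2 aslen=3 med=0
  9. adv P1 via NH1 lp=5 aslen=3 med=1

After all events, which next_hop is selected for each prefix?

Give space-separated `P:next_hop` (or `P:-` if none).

Answer: P0:NH2 P1:NH3

Derivation:
Op 1: best P0=NH2 P1=-
Op 2: best P0=NH2 P1=-
Op 3: best P0=NH3 P1=-
Op 4: best P0=NH3 P1=NH3
Op 5: best P0=NH3 P1=NH3
Op 6: best P0=NH2 P1=NH3
Op 7: best P0=NH2 P1=NH3
Op 8: best P0=NH2 P1=NH3
Op 9: best P0=NH2 P1=NH3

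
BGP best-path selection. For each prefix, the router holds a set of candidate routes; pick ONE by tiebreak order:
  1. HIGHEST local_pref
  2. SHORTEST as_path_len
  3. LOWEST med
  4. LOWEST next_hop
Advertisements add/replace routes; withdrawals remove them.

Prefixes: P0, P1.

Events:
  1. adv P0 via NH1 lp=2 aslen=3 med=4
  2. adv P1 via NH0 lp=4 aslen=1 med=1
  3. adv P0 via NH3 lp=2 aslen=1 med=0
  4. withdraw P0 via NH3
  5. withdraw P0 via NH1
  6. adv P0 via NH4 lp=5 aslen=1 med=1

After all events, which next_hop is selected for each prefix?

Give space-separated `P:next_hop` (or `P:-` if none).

Answer: P0:NH4 P1:NH0

Derivation:
Op 1: best P0=NH1 P1=-
Op 2: best P0=NH1 P1=NH0
Op 3: best P0=NH3 P1=NH0
Op 4: best P0=NH1 P1=NH0
Op 5: best P0=- P1=NH0
Op 6: best P0=NH4 P1=NH0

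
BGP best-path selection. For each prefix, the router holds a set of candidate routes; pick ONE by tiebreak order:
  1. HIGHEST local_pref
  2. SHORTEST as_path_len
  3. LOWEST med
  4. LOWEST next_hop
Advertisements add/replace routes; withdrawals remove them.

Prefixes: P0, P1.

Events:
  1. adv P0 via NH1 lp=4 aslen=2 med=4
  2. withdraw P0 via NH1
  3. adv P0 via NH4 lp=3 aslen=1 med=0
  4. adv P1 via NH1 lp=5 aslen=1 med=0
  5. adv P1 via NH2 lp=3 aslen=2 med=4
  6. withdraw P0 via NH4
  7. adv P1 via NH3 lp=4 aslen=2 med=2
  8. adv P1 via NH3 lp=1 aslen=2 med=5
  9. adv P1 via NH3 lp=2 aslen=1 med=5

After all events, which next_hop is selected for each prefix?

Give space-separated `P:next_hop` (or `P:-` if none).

Answer: P0:- P1:NH1

Derivation:
Op 1: best P0=NH1 P1=-
Op 2: best P0=- P1=-
Op 3: best P0=NH4 P1=-
Op 4: best P0=NH4 P1=NH1
Op 5: best P0=NH4 P1=NH1
Op 6: best P0=- P1=NH1
Op 7: best P0=- P1=NH1
Op 8: best P0=- P1=NH1
Op 9: best P0=- P1=NH1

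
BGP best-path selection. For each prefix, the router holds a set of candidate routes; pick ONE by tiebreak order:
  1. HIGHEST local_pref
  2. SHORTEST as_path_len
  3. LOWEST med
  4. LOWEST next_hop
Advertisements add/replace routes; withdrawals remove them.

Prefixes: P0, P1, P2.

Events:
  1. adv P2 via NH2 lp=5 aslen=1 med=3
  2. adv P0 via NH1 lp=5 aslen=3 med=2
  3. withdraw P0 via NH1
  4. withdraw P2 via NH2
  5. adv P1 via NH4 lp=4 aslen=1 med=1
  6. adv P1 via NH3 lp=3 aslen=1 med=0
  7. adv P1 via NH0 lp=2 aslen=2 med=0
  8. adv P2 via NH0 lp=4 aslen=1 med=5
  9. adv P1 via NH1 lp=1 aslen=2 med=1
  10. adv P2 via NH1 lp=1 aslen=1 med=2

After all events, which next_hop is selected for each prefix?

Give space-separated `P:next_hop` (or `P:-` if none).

Op 1: best P0=- P1=- P2=NH2
Op 2: best P0=NH1 P1=- P2=NH2
Op 3: best P0=- P1=- P2=NH2
Op 4: best P0=- P1=- P2=-
Op 5: best P0=- P1=NH4 P2=-
Op 6: best P0=- P1=NH4 P2=-
Op 7: best P0=- P1=NH4 P2=-
Op 8: best P0=- P1=NH4 P2=NH0
Op 9: best P0=- P1=NH4 P2=NH0
Op 10: best P0=- P1=NH4 P2=NH0

Answer: P0:- P1:NH4 P2:NH0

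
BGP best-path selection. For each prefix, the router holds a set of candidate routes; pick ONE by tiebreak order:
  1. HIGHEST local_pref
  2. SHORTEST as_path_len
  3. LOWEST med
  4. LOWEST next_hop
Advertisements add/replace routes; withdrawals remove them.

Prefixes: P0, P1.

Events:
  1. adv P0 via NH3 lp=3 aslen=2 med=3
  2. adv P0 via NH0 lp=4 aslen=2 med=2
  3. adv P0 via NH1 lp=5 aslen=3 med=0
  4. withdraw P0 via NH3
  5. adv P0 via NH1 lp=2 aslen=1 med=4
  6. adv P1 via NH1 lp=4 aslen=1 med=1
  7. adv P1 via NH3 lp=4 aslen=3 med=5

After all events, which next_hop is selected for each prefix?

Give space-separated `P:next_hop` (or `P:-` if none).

Answer: P0:NH0 P1:NH1

Derivation:
Op 1: best P0=NH3 P1=-
Op 2: best P0=NH0 P1=-
Op 3: best P0=NH1 P1=-
Op 4: best P0=NH1 P1=-
Op 5: best P0=NH0 P1=-
Op 6: best P0=NH0 P1=NH1
Op 7: best P0=NH0 P1=NH1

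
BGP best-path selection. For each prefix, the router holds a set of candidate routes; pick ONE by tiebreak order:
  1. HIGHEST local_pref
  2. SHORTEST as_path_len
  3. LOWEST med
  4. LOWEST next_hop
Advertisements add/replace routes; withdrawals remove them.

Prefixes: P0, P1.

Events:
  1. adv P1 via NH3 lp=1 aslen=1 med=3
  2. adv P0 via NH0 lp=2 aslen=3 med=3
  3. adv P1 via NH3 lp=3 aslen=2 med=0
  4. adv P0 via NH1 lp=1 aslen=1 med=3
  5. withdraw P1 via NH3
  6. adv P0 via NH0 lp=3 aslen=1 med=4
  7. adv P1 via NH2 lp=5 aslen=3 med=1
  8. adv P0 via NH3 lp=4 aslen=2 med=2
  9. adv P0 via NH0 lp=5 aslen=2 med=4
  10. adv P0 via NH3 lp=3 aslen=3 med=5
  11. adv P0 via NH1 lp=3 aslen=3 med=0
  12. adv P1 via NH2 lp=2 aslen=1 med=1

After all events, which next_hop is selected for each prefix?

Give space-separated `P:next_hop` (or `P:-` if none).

Op 1: best P0=- P1=NH3
Op 2: best P0=NH0 P1=NH3
Op 3: best P0=NH0 P1=NH3
Op 4: best P0=NH0 P1=NH3
Op 5: best P0=NH0 P1=-
Op 6: best P0=NH0 P1=-
Op 7: best P0=NH0 P1=NH2
Op 8: best P0=NH3 P1=NH2
Op 9: best P0=NH0 P1=NH2
Op 10: best P0=NH0 P1=NH2
Op 11: best P0=NH0 P1=NH2
Op 12: best P0=NH0 P1=NH2

Answer: P0:NH0 P1:NH2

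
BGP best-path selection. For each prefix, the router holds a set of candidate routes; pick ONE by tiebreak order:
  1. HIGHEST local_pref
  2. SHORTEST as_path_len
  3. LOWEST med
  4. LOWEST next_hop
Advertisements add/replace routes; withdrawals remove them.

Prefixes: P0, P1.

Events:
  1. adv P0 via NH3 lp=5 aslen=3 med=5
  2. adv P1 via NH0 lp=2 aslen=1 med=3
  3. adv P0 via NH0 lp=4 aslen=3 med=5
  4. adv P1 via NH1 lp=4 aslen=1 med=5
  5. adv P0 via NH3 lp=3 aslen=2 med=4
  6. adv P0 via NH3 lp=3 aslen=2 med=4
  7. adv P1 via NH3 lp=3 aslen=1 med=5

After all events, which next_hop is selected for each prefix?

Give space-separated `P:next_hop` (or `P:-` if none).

Answer: P0:NH0 P1:NH1

Derivation:
Op 1: best P0=NH3 P1=-
Op 2: best P0=NH3 P1=NH0
Op 3: best P0=NH3 P1=NH0
Op 4: best P0=NH3 P1=NH1
Op 5: best P0=NH0 P1=NH1
Op 6: best P0=NH0 P1=NH1
Op 7: best P0=NH0 P1=NH1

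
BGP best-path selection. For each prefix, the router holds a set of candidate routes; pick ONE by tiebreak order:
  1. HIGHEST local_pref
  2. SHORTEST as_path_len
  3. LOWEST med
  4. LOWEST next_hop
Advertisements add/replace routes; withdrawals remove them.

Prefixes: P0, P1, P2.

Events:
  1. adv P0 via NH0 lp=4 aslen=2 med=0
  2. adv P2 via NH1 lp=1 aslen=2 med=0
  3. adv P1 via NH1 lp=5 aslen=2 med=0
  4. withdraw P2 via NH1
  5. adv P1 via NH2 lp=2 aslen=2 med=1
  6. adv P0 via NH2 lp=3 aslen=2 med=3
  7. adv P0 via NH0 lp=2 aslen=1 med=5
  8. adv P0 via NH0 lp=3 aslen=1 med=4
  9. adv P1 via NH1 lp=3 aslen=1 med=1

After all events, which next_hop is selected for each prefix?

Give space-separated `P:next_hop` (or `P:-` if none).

Op 1: best P0=NH0 P1=- P2=-
Op 2: best P0=NH0 P1=- P2=NH1
Op 3: best P0=NH0 P1=NH1 P2=NH1
Op 4: best P0=NH0 P1=NH1 P2=-
Op 5: best P0=NH0 P1=NH1 P2=-
Op 6: best P0=NH0 P1=NH1 P2=-
Op 7: best P0=NH2 P1=NH1 P2=-
Op 8: best P0=NH0 P1=NH1 P2=-
Op 9: best P0=NH0 P1=NH1 P2=-

Answer: P0:NH0 P1:NH1 P2:-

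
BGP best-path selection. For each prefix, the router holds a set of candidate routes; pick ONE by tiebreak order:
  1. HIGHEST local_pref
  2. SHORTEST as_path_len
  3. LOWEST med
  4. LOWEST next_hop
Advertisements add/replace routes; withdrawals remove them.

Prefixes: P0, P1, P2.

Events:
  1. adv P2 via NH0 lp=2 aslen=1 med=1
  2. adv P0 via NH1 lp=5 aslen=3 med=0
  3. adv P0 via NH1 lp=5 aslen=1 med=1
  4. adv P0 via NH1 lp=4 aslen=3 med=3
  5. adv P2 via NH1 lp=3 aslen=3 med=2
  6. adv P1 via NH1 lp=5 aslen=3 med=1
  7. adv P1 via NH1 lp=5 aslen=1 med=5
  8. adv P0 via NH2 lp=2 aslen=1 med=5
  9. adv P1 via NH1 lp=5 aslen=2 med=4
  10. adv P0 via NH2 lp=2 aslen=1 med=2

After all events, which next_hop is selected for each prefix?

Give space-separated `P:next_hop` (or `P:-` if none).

Answer: P0:NH1 P1:NH1 P2:NH1

Derivation:
Op 1: best P0=- P1=- P2=NH0
Op 2: best P0=NH1 P1=- P2=NH0
Op 3: best P0=NH1 P1=- P2=NH0
Op 4: best P0=NH1 P1=- P2=NH0
Op 5: best P0=NH1 P1=- P2=NH1
Op 6: best P0=NH1 P1=NH1 P2=NH1
Op 7: best P0=NH1 P1=NH1 P2=NH1
Op 8: best P0=NH1 P1=NH1 P2=NH1
Op 9: best P0=NH1 P1=NH1 P2=NH1
Op 10: best P0=NH1 P1=NH1 P2=NH1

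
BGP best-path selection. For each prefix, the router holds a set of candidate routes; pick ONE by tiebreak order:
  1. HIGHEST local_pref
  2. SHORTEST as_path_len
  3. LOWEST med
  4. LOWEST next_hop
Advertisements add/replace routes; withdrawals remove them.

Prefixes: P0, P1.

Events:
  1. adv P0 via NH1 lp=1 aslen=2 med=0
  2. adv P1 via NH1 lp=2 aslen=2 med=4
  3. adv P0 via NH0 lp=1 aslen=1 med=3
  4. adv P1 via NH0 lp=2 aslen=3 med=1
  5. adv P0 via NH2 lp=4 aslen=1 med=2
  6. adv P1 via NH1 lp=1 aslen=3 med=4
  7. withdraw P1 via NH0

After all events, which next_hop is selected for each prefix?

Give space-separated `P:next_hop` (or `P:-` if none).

Answer: P0:NH2 P1:NH1

Derivation:
Op 1: best P0=NH1 P1=-
Op 2: best P0=NH1 P1=NH1
Op 3: best P0=NH0 P1=NH1
Op 4: best P0=NH0 P1=NH1
Op 5: best P0=NH2 P1=NH1
Op 6: best P0=NH2 P1=NH0
Op 7: best P0=NH2 P1=NH1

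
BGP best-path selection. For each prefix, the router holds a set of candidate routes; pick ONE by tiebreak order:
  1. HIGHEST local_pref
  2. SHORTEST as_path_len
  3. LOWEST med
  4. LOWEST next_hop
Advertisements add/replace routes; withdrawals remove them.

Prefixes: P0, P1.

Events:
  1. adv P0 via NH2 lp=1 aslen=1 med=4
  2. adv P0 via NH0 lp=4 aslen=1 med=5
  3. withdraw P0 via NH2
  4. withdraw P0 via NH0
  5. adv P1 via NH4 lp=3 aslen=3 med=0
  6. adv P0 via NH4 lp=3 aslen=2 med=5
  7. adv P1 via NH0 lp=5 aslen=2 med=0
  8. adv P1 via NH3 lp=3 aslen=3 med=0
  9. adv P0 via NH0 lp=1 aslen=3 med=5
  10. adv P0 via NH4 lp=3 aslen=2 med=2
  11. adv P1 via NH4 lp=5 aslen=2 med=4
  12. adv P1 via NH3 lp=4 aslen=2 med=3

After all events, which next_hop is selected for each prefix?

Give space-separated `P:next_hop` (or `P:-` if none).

Answer: P0:NH4 P1:NH0

Derivation:
Op 1: best P0=NH2 P1=-
Op 2: best P0=NH0 P1=-
Op 3: best P0=NH0 P1=-
Op 4: best P0=- P1=-
Op 5: best P0=- P1=NH4
Op 6: best P0=NH4 P1=NH4
Op 7: best P0=NH4 P1=NH0
Op 8: best P0=NH4 P1=NH0
Op 9: best P0=NH4 P1=NH0
Op 10: best P0=NH4 P1=NH0
Op 11: best P0=NH4 P1=NH0
Op 12: best P0=NH4 P1=NH0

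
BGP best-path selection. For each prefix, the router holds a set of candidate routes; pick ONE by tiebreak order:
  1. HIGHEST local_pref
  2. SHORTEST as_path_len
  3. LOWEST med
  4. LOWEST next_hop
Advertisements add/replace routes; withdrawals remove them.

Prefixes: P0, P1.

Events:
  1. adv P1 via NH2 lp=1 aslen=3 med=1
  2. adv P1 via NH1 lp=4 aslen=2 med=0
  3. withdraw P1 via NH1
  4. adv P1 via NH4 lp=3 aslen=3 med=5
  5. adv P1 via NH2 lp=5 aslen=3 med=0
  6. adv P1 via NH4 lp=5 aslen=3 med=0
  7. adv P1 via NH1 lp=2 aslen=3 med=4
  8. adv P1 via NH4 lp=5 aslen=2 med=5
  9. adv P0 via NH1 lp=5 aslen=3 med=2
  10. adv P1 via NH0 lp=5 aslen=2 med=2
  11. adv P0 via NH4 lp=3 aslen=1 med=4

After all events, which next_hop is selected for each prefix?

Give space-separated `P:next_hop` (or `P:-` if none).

Op 1: best P0=- P1=NH2
Op 2: best P0=- P1=NH1
Op 3: best P0=- P1=NH2
Op 4: best P0=- P1=NH4
Op 5: best P0=- P1=NH2
Op 6: best P0=- P1=NH2
Op 7: best P0=- P1=NH2
Op 8: best P0=- P1=NH4
Op 9: best P0=NH1 P1=NH4
Op 10: best P0=NH1 P1=NH0
Op 11: best P0=NH1 P1=NH0

Answer: P0:NH1 P1:NH0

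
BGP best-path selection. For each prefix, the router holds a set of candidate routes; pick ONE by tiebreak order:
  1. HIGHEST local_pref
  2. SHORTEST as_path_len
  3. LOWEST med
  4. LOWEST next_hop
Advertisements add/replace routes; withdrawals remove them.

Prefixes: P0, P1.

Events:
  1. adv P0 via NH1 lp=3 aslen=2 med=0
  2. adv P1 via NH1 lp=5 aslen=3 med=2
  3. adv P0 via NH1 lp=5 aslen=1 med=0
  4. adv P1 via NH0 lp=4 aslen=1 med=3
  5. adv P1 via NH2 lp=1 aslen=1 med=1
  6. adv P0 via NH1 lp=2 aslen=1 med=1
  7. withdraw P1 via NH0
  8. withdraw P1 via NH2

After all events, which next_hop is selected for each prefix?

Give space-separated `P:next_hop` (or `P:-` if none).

Op 1: best P0=NH1 P1=-
Op 2: best P0=NH1 P1=NH1
Op 3: best P0=NH1 P1=NH1
Op 4: best P0=NH1 P1=NH1
Op 5: best P0=NH1 P1=NH1
Op 6: best P0=NH1 P1=NH1
Op 7: best P0=NH1 P1=NH1
Op 8: best P0=NH1 P1=NH1

Answer: P0:NH1 P1:NH1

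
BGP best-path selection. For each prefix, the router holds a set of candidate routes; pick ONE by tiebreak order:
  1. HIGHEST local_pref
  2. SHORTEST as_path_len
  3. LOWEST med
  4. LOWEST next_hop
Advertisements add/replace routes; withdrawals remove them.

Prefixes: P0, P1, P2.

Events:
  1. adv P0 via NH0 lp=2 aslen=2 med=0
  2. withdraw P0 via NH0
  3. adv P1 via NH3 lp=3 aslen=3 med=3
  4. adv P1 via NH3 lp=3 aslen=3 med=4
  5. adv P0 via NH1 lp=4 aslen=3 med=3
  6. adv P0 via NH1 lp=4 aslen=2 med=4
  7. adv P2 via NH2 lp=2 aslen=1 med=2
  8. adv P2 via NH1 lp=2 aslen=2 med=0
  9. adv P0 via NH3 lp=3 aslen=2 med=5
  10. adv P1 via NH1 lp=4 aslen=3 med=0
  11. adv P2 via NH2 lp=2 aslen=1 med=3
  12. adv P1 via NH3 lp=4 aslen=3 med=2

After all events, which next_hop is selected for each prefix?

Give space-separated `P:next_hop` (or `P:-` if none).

Op 1: best P0=NH0 P1=- P2=-
Op 2: best P0=- P1=- P2=-
Op 3: best P0=- P1=NH3 P2=-
Op 4: best P0=- P1=NH3 P2=-
Op 5: best P0=NH1 P1=NH3 P2=-
Op 6: best P0=NH1 P1=NH3 P2=-
Op 7: best P0=NH1 P1=NH3 P2=NH2
Op 8: best P0=NH1 P1=NH3 P2=NH2
Op 9: best P0=NH1 P1=NH3 P2=NH2
Op 10: best P0=NH1 P1=NH1 P2=NH2
Op 11: best P0=NH1 P1=NH1 P2=NH2
Op 12: best P0=NH1 P1=NH1 P2=NH2

Answer: P0:NH1 P1:NH1 P2:NH2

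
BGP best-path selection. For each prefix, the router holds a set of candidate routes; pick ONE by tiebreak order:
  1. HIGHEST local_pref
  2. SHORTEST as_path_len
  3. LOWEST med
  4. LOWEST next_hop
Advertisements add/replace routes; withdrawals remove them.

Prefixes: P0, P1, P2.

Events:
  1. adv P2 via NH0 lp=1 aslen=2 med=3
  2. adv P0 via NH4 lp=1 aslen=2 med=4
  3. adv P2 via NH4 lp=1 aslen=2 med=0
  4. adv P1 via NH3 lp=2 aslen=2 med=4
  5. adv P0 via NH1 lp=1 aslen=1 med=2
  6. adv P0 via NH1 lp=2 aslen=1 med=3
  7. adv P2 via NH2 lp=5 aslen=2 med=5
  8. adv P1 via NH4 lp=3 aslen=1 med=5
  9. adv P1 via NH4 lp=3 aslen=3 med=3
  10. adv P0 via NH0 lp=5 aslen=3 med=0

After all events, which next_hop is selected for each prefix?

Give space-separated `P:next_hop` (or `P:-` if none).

Answer: P0:NH0 P1:NH4 P2:NH2

Derivation:
Op 1: best P0=- P1=- P2=NH0
Op 2: best P0=NH4 P1=- P2=NH0
Op 3: best P0=NH4 P1=- P2=NH4
Op 4: best P0=NH4 P1=NH3 P2=NH4
Op 5: best P0=NH1 P1=NH3 P2=NH4
Op 6: best P0=NH1 P1=NH3 P2=NH4
Op 7: best P0=NH1 P1=NH3 P2=NH2
Op 8: best P0=NH1 P1=NH4 P2=NH2
Op 9: best P0=NH1 P1=NH4 P2=NH2
Op 10: best P0=NH0 P1=NH4 P2=NH2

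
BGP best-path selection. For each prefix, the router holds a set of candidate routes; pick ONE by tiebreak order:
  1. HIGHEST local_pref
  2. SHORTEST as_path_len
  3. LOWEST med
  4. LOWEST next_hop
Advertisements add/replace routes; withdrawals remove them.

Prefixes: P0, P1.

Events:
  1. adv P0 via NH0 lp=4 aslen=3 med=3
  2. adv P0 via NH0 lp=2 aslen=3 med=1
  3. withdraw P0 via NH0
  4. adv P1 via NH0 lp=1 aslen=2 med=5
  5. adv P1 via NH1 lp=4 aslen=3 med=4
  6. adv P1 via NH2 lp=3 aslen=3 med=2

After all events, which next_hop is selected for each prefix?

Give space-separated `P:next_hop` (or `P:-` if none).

Op 1: best P0=NH0 P1=-
Op 2: best P0=NH0 P1=-
Op 3: best P0=- P1=-
Op 4: best P0=- P1=NH0
Op 5: best P0=- P1=NH1
Op 6: best P0=- P1=NH1

Answer: P0:- P1:NH1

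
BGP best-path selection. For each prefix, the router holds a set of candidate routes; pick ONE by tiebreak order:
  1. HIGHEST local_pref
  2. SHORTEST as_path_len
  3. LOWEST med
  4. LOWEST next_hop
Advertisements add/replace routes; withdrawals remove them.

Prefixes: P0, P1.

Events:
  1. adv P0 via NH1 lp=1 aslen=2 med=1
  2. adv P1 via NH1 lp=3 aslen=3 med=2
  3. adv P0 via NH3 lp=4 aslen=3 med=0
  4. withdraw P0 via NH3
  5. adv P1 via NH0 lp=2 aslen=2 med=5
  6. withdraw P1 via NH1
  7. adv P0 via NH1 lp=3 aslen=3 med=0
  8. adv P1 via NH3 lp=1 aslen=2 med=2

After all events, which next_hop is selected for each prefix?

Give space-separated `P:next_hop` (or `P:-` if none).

Answer: P0:NH1 P1:NH0

Derivation:
Op 1: best P0=NH1 P1=-
Op 2: best P0=NH1 P1=NH1
Op 3: best P0=NH3 P1=NH1
Op 4: best P0=NH1 P1=NH1
Op 5: best P0=NH1 P1=NH1
Op 6: best P0=NH1 P1=NH0
Op 7: best P0=NH1 P1=NH0
Op 8: best P0=NH1 P1=NH0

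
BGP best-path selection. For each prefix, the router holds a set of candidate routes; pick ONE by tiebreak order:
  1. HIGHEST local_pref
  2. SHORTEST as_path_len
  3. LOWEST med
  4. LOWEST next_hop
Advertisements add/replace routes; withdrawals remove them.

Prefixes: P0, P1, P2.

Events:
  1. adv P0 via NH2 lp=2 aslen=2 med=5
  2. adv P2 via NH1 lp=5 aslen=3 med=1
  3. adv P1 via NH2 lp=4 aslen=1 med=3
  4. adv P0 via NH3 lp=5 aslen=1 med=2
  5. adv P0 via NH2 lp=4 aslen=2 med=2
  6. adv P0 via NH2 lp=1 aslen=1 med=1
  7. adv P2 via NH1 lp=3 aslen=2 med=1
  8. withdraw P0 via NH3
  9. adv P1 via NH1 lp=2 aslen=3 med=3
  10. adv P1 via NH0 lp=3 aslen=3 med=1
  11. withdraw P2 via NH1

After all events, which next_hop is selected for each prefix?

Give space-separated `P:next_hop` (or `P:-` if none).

Answer: P0:NH2 P1:NH2 P2:-

Derivation:
Op 1: best P0=NH2 P1=- P2=-
Op 2: best P0=NH2 P1=- P2=NH1
Op 3: best P0=NH2 P1=NH2 P2=NH1
Op 4: best P0=NH3 P1=NH2 P2=NH1
Op 5: best P0=NH3 P1=NH2 P2=NH1
Op 6: best P0=NH3 P1=NH2 P2=NH1
Op 7: best P0=NH3 P1=NH2 P2=NH1
Op 8: best P0=NH2 P1=NH2 P2=NH1
Op 9: best P0=NH2 P1=NH2 P2=NH1
Op 10: best P0=NH2 P1=NH2 P2=NH1
Op 11: best P0=NH2 P1=NH2 P2=-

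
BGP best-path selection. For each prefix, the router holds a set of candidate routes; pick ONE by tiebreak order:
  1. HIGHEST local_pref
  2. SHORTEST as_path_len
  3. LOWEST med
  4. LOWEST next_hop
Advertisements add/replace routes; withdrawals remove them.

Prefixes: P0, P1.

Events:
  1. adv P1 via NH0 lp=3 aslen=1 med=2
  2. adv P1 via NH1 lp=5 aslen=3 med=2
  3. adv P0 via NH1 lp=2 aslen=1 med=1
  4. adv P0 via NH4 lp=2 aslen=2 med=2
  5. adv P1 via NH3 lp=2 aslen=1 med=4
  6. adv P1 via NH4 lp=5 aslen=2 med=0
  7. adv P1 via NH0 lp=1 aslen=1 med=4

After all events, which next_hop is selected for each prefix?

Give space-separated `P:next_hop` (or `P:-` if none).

Op 1: best P0=- P1=NH0
Op 2: best P0=- P1=NH1
Op 3: best P0=NH1 P1=NH1
Op 4: best P0=NH1 P1=NH1
Op 5: best P0=NH1 P1=NH1
Op 6: best P0=NH1 P1=NH4
Op 7: best P0=NH1 P1=NH4

Answer: P0:NH1 P1:NH4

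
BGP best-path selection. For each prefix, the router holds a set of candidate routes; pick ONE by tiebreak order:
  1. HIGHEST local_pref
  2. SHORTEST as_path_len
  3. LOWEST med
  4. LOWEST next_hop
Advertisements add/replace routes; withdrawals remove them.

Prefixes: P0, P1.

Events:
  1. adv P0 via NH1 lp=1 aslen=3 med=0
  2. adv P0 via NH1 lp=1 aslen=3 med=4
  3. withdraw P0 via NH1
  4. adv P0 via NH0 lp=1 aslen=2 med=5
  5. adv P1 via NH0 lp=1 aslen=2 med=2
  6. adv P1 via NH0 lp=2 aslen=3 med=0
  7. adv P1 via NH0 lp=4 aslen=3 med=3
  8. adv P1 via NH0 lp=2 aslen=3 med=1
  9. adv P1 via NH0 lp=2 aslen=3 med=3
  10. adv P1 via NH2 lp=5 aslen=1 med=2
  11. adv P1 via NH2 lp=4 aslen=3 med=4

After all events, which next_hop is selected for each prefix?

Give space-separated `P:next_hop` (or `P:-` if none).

Answer: P0:NH0 P1:NH2

Derivation:
Op 1: best P0=NH1 P1=-
Op 2: best P0=NH1 P1=-
Op 3: best P0=- P1=-
Op 4: best P0=NH0 P1=-
Op 5: best P0=NH0 P1=NH0
Op 6: best P0=NH0 P1=NH0
Op 7: best P0=NH0 P1=NH0
Op 8: best P0=NH0 P1=NH0
Op 9: best P0=NH0 P1=NH0
Op 10: best P0=NH0 P1=NH2
Op 11: best P0=NH0 P1=NH2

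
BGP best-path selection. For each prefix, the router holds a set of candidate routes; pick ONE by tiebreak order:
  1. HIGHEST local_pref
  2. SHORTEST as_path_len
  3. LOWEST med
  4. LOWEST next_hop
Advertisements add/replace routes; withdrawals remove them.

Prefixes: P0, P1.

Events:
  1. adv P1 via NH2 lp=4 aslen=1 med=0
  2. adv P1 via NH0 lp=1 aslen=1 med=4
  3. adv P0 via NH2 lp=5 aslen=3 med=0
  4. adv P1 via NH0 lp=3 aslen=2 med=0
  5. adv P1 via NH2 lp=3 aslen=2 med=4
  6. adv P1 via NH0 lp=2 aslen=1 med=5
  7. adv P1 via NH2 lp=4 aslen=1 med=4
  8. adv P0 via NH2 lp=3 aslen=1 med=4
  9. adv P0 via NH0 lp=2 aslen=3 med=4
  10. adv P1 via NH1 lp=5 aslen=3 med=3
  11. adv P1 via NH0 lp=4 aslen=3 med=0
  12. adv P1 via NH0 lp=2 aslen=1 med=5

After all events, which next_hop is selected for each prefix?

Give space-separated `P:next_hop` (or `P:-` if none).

Answer: P0:NH2 P1:NH1

Derivation:
Op 1: best P0=- P1=NH2
Op 2: best P0=- P1=NH2
Op 3: best P0=NH2 P1=NH2
Op 4: best P0=NH2 P1=NH2
Op 5: best P0=NH2 P1=NH0
Op 6: best P0=NH2 P1=NH2
Op 7: best P0=NH2 P1=NH2
Op 8: best P0=NH2 P1=NH2
Op 9: best P0=NH2 P1=NH2
Op 10: best P0=NH2 P1=NH1
Op 11: best P0=NH2 P1=NH1
Op 12: best P0=NH2 P1=NH1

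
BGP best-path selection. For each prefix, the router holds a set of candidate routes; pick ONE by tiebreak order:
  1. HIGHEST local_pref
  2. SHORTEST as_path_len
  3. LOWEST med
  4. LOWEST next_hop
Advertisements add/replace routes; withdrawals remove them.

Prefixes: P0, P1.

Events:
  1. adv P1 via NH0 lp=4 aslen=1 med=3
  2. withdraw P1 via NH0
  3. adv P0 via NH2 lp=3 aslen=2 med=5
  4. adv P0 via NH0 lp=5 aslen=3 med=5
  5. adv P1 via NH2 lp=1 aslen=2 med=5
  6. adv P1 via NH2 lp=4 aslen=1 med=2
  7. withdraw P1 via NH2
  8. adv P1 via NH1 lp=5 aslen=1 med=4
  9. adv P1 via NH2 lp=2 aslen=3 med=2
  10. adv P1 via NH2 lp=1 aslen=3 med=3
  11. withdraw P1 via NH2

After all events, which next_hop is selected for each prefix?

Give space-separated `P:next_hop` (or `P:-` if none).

Op 1: best P0=- P1=NH0
Op 2: best P0=- P1=-
Op 3: best P0=NH2 P1=-
Op 4: best P0=NH0 P1=-
Op 5: best P0=NH0 P1=NH2
Op 6: best P0=NH0 P1=NH2
Op 7: best P0=NH0 P1=-
Op 8: best P0=NH0 P1=NH1
Op 9: best P0=NH0 P1=NH1
Op 10: best P0=NH0 P1=NH1
Op 11: best P0=NH0 P1=NH1

Answer: P0:NH0 P1:NH1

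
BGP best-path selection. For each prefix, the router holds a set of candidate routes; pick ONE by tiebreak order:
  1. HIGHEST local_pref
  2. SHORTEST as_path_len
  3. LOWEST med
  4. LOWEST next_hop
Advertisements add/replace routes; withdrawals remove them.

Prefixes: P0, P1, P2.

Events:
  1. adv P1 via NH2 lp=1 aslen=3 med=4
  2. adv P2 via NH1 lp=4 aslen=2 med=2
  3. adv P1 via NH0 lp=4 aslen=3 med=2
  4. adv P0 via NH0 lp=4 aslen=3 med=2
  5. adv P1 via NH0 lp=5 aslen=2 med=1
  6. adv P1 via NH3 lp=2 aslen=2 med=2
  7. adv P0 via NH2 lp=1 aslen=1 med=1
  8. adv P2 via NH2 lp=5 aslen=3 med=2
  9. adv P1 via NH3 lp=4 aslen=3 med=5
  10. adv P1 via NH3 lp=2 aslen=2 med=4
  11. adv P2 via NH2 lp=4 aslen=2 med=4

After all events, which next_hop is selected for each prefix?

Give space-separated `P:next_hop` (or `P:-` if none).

Op 1: best P0=- P1=NH2 P2=-
Op 2: best P0=- P1=NH2 P2=NH1
Op 3: best P0=- P1=NH0 P2=NH1
Op 4: best P0=NH0 P1=NH0 P2=NH1
Op 5: best P0=NH0 P1=NH0 P2=NH1
Op 6: best P0=NH0 P1=NH0 P2=NH1
Op 7: best P0=NH0 P1=NH0 P2=NH1
Op 8: best P0=NH0 P1=NH0 P2=NH2
Op 9: best P0=NH0 P1=NH0 P2=NH2
Op 10: best P0=NH0 P1=NH0 P2=NH2
Op 11: best P0=NH0 P1=NH0 P2=NH1

Answer: P0:NH0 P1:NH0 P2:NH1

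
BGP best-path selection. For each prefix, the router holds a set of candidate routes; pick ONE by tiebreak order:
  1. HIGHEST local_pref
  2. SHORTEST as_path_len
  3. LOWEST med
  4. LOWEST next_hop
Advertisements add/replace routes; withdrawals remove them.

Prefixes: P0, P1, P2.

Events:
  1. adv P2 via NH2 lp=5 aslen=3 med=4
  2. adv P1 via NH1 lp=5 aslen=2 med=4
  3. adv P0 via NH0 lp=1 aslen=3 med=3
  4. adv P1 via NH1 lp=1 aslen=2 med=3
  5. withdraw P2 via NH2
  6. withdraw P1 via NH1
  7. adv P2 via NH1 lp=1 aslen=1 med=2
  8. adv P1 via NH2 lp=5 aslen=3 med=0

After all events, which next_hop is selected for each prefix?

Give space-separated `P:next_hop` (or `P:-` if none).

Op 1: best P0=- P1=- P2=NH2
Op 2: best P0=- P1=NH1 P2=NH2
Op 3: best P0=NH0 P1=NH1 P2=NH2
Op 4: best P0=NH0 P1=NH1 P2=NH2
Op 5: best P0=NH0 P1=NH1 P2=-
Op 6: best P0=NH0 P1=- P2=-
Op 7: best P0=NH0 P1=- P2=NH1
Op 8: best P0=NH0 P1=NH2 P2=NH1

Answer: P0:NH0 P1:NH2 P2:NH1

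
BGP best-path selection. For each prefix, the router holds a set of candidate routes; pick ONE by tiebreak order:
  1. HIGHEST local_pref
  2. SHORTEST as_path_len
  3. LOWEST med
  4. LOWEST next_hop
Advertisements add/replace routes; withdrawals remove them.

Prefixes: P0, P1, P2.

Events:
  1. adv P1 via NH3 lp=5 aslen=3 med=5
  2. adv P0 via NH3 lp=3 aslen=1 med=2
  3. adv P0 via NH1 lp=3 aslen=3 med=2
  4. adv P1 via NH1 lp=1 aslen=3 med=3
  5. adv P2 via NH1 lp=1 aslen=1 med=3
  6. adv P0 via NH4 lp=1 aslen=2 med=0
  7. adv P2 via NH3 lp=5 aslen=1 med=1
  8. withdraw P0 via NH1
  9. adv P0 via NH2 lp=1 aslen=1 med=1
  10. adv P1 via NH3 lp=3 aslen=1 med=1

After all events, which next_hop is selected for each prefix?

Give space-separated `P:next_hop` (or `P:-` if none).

Answer: P0:NH3 P1:NH3 P2:NH3

Derivation:
Op 1: best P0=- P1=NH3 P2=-
Op 2: best P0=NH3 P1=NH3 P2=-
Op 3: best P0=NH3 P1=NH3 P2=-
Op 4: best P0=NH3 P1=NH3 P2=-
Op 5: best P0=NH3 P1=NH3 P2=NH1
Op 6: best P0=NH3 P1=NH3 P2=NH1
Op 7: best P0=NH3 P1=NH3 P2=NH3
Op 8: best P0=NH3 P1=NH3 P2=NH3
Op 9: best P0=NH3 P1=NH3 P2=NH3
Op 10: best P0=NH3 P1=NH3 P2=NH3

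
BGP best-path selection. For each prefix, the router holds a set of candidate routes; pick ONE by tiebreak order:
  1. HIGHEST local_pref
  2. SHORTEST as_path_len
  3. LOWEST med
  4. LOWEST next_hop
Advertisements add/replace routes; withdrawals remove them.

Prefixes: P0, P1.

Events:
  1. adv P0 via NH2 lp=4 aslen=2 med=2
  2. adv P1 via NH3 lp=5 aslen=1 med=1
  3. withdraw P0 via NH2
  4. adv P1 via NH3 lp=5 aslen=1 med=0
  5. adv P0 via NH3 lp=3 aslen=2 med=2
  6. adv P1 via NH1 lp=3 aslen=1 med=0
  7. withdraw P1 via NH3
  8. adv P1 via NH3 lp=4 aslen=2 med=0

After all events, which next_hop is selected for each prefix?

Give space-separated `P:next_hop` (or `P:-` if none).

Answer: P0:NH3 P1:NH3

Derivation:
Op 1: best P0=NH2 P1=-
Op 2: best P0=NH2 P1=NH3
Op 3: best P0=- P1=NH3
Op 4: best P0=- P1=NH3
Op 5: best P0=NH3 P1=NH3
Op 6: best P0=NH3 P1=NH3
Op 7: best P0=NH3 P1=NH1
Op 8: best P0=NH3 P1=NH3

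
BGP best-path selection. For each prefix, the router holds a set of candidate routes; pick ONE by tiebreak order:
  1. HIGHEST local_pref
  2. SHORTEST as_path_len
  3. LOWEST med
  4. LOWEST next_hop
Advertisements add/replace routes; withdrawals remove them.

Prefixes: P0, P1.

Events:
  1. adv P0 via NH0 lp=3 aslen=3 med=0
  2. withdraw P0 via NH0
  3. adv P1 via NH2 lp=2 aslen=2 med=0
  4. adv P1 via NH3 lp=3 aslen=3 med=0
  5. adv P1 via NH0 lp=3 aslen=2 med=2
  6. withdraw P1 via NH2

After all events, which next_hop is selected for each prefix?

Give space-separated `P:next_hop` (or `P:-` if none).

Answer: P0:- P1:NH0

Derivation:
Op 1: best P0=NH0 P1=-
Op 2: best P0=- P1=-
Op 3: best P0=- P1=NH2
Op 4: best P0=- P1=NH3
Op 5: best P0=- P1=NH0
Op 6: best P0=- P1=NH0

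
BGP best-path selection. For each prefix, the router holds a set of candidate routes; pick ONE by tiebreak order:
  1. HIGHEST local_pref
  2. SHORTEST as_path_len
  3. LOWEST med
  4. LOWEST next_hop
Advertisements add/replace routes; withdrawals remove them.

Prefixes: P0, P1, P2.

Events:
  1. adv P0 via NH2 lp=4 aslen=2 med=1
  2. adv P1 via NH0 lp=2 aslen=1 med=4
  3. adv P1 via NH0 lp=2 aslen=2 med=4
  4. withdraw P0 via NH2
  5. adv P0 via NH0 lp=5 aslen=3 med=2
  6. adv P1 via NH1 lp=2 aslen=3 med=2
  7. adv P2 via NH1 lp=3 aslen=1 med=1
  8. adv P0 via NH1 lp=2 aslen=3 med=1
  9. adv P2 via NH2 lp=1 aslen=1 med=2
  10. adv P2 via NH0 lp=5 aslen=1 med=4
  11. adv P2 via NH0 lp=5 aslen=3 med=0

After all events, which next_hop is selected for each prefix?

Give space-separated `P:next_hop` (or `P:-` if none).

Op 1: best P0=NH2 P1=- P2=-
Op 2: best P0=NH2 P1=NH0 P2=-
Op 3: best P0=NH2 P1=NH0 P2=-
Op 4: best P0=- P1=NH0 P2=-
Op 5: best P0=NH0 P1=NH0 P2=-
Op 6: best P0=NH0 P1=NH0 P2=-
Op 7: best P0=NH0 P1=NH0 P2=NH1
Op 8: best P0=NH0 P1=NH0 P2=NH1
Op 9: best P0=NH0 P1=NH0 P2=NH1
Op 10: best P0=NH0 P1=NH0 P2=NH0
Op 11: best P0=NH0 P1=NH0 P2=NH0

Answer: P0:NH0 P1:NH0 P2:NH0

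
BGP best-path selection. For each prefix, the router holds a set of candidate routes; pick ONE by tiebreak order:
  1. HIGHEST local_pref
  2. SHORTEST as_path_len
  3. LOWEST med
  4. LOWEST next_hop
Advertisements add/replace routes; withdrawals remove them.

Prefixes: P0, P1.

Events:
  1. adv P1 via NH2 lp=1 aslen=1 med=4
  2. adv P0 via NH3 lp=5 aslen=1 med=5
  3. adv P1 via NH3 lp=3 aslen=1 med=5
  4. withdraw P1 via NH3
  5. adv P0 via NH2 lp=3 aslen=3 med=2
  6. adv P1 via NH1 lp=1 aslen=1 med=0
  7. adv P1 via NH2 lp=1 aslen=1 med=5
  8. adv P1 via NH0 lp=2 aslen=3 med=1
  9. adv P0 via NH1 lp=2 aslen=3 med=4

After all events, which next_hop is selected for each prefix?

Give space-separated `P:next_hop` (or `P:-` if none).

Answer: P0:NH3 P1:NH0

Derivation:
Op 1: best P0=- P1=NH2
Op 2: best P0=NH3 P1=NH2
Op 3: best P0=NH3 P1=NH3
Op 4: best P0=NH3 P1=NH2
Op 5: best P0=NH3 P1=NH2
Op 6: best P0=NH3 P1=NH1
Op 7: best P0=NH3 P1=NH1
Op 8: best P0=NH3 P1=NH0
Op 9: best P0=NH3 P1=NH0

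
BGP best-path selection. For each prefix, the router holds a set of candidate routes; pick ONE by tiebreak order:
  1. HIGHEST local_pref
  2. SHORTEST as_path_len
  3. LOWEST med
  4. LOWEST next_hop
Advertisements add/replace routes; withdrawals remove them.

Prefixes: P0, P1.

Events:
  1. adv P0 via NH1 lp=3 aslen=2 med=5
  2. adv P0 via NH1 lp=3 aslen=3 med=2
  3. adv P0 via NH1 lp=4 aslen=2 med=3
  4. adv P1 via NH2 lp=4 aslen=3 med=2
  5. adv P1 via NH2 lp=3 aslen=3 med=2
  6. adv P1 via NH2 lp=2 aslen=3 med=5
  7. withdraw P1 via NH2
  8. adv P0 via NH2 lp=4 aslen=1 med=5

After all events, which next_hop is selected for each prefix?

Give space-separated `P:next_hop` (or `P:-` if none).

Op 1: best P0=NH1 P1=-
Op 2: best P0=NH1 P1=-
Op 3: best P0=NH1 P1=-
Op 4: best P0=NH1 P1=NH2
Op 5: best P0=NH1 P1=NH2
Op 6: best P0=NH1 P1=NH2
Op 7: best P0=NH1 P1=-
Op 8: best P0=NH2 P1=-

Answer: P0:NH2 P1:-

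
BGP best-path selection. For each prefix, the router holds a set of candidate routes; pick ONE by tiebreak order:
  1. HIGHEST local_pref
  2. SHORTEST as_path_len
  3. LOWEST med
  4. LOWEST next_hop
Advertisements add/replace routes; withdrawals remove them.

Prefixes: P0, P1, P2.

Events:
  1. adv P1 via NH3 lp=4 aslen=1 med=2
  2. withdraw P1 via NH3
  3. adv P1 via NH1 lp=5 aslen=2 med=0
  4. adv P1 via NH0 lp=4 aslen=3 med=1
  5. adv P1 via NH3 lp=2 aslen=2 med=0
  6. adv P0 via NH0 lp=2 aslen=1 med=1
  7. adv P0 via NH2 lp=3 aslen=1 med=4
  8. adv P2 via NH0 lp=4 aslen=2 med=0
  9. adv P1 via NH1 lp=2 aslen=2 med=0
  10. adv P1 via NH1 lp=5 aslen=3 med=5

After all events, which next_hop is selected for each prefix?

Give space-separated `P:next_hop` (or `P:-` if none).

Answer: P0:NH2 P1:NH1 P2:NH0

Derivation:
Op 1: best P0=- P1=NH3 P2=-
Op 2: best P0=- P1=- P2=-
Op 3: best P0=- P1=NH1 P2=-
Op 4: best P0=- P1=NH1 P2=-
Op 5: best P0=- P1=NH1 P2=-
Op 6: best P0=NH0 P1=NH1 P2=-
Op 7: best P0=NH2 P1=NH1 P2=-
Op 8: best P0=NH2 P1=NH1 P2=NH0
Op 9: best P0=NH2 P1=NH0 P2=NH0
Op 10: best P0=NH2 P1=NH1 P2=NH0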